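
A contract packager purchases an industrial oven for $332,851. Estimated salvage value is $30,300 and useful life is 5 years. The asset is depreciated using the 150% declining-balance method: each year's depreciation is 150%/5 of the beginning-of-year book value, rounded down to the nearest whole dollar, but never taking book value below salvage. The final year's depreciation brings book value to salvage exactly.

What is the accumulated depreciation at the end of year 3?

Depreciable base = $332,851 − $30,300 = $302,551.
Year 1: ⌊$332,851 × 150%/5⌋ = $99,855. Book value $232,996.
Year 2: ⌊$232,996 × 150%/5⌋ = $69,898. Book value $163,098.
Year 3: ⌊$163,098 × 150%/5⌋ = $48,929. Book value $114,169.
Accumulated through year 3 = $332,851 − $114,169 = $218,682.

$218,682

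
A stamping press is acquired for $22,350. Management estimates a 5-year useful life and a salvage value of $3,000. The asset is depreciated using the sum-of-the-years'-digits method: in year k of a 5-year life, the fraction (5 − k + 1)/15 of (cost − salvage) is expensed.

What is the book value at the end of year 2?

Depreciable base = $22,350 − $3,000 = $19,350.
Sum of the years' digits = 5+4+3+2+1 = 15.
Year 1: $19,350 × 5/15 = $6,450. Book value $15,900.
Year 2: $19,350 × 4/15 = $5,160. Book value $10,740.

$10,740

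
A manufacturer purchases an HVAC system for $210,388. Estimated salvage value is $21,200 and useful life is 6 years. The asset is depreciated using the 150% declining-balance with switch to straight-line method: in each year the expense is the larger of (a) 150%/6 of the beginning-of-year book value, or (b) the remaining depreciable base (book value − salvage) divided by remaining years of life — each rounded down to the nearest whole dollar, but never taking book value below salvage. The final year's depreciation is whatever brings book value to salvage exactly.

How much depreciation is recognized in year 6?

Depreciable base = $210,388 − $21,200 = $189,188.
Year 1: DB = ⌊$210,388 × 150%/6⌋ = $52,597; SL = ⌊$189,188/6⌋ = $31,531 → take DB $52,597. Book value $157,791.
Year 2: DB = ⌊$157,791 × 150%/6⌋ = $39,447; SL = ⌊$136,591/5⌋ = $27,318 → take DB $39,447. Book value $118,344.
Year 3: DB = ⌊$118,344 × 150%/6⌋ = $29,586; SL = ⌊$97,144/4⌋ = $24,286 → take DB $29,586. Book value $88,758.
Year 4: DB = ⌊$88,758 × 150%/6⌋ = $22,189; SL = ⌊$67,558/3⌋ = $22,519 → take SL $22,519. Book value $66,239.
Year 5: DB = ⌊$66,239 × 150%/6⌋ = $16,559; SL = ⌊$45,039/2⌋ = $22,519 → take SL $22,519. Book value $43,720.
Year 6 (final): $43,720 − $21,200 = $22,520. Book value $21,200.

$22,520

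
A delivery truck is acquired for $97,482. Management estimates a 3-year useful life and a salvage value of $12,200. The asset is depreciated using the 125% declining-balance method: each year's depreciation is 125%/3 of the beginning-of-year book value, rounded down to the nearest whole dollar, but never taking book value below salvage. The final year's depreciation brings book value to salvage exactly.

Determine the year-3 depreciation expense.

Depreciable base = $97,482 − $12,200 = $85,282.
Year 1: ⌊$97,482 × 125%/3⌋ = $40,617. Book value $56,865.
Year 2: ⌊$56,865 × 125%/3⌋ = $23,693. Book value $33,172.
Year 3 (final): $33,172 − $12,200 = $20,972. Book value $12,200.

$20,972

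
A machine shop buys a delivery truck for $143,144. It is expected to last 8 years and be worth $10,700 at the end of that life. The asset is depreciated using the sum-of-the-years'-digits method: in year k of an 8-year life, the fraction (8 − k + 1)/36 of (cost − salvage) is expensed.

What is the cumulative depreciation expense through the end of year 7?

Depreciable base = $143,144 − $10,700 = $132,444.
Sum of the years' digits = 8+7+6+5+4+3+2+1 = 36.
Year 1: $132,444 × 8/36 = $29,432. Book value $113,712.
Year 2: $132,444 × 7/36 = $25,753. Book value $87,959.
Year 3: $132,444 × 6/36 = $22,074. Book value $65,885.
Year 4: $132,444 × 5/36 = $18,395. Book value $47,490.
Year 5: $132,444 × 4/36 = $14,716. Book value $32,774.
Year 6: $132,444 × 3/36 = $11,037. Book value $21,737.
Year 7: $132,444 × 2/36 = $7,358. Book value $14,379.
Accumulated through year 7 = $143,144 − $14,379 = $128,765.

$128,765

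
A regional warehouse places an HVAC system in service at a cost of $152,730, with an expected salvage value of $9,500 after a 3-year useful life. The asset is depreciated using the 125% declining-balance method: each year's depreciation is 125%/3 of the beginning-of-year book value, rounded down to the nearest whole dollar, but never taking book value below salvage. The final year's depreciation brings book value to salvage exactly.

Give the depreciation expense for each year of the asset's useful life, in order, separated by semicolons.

Depreciable base = $152,730 − $9,500 = $143,230.
Year 1: ⌊$152,730 × 125%/3⌋ = $63,637. Book value $89,093.
Year 2: ⌊$89,093 × 125%/3⌋ = $37,122. Book value $51,971.
Year 3 (final): $51,971 − $9,500 = $42,471. Book value $9,500.

$63,637; $37,122; $42,471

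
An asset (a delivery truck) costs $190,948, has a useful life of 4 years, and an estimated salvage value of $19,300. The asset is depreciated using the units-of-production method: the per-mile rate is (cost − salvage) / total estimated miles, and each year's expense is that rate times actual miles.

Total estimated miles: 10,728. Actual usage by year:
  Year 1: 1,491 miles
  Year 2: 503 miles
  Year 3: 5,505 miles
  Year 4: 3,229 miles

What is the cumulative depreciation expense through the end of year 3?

Depreciable base = $190,948 − $19,300 = $171,648.
Rate = $171,648 / 10,728 miles = $16 per mile.
Year 1: 1,491 × $16 = $23,856. Book value $167,092.
Year 2: 503 × $16 = $8,048. Book value $159,044.
Year 3: 5,505 × $16 = $88,080. Book value $70,964.
Accumulated through year 3 = $190,948 − $70,964 = $119,984.

$119,984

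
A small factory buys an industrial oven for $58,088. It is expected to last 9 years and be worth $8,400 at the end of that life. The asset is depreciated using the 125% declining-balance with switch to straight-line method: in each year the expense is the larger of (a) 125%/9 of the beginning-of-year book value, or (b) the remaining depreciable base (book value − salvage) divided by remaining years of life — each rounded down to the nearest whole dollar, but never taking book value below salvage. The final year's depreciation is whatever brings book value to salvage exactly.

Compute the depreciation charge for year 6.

Depreciable base = $58,088 − $8,400 = $49,688.
Year 1: DB = ⌊$58,088 × 125%/9⌋ = $8,067; SL = ⌊$49,688/9⌋ = $5,520 → take DB $8,067. Book value $50,021.
Year 2: DB = ⌊$50,021 × 125%/9⌋ = $6,947; SL = ⌊$41,621/8⌋ = $5,202 → take DB $6,947. Book value $43,074.
Year 3: DB = ⌊$43,074 × 125%/9⌋ = $5,982; SL = ⌊$34,674/7⌋ = $4,953 → take DB $5,982. Book value $37,092.
Year 4: DB = ⌊$37,092 × 125%/9⌋ = $5,151; SL = ⌊$28,692/6⌋ = $4,782 → take DB $5,151. Book value $31,941.
Year 5: DB = ⌊$31,941 × 125%/9⌋ = $4,436; SL = ⌊$23,541/5⌋ = $4,708 → take SL $4,708. Book value $27,233.
Year 6: DB = ⌊$27,233 × 125%/9⌋ = $3,782; SL = ⌊$18,833/4⌋ = $4,708 → take SL $4,708. Book value $22,525.

$4,708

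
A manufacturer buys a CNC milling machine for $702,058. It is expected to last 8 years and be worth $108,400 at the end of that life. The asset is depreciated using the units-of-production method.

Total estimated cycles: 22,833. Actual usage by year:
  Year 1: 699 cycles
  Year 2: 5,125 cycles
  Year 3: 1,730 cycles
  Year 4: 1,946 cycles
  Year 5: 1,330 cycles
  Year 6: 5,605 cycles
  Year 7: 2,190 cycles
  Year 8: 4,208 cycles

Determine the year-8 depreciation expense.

$109,408

Depreciable base = $702,058 − $108,400 = $593,658.
Rate = $593,658 / 22,833 cycles = $26 per cycle.
Year 1: 699 × $26 = $18,174. Book value $683,884.
Year 2: 5,125 × $26 = $133,250. Book value $550,634.
Year 3: 1,730 × $26 = $44,980. Book value $505,654.
Year 4: 1,946 × $26 = $50,596. Book value $455,058.
Year 5: 1,330 × $26 = $34,580. Book value $420,478.
Year 6: 5,605 × $26 = $145,730. Book value $274,748.
Year 7: 2,190 × $26 = $56,940. Book value $217,808.
Year 8: 4,208 × $26 = $109,408. Book value $108,400.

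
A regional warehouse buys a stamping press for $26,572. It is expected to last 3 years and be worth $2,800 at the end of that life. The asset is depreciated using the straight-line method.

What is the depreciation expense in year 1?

$7,924

Depreciable base = $26,572 − $2,800 = $23,772.
Annual expense = $23,772 / 3 = $7,924.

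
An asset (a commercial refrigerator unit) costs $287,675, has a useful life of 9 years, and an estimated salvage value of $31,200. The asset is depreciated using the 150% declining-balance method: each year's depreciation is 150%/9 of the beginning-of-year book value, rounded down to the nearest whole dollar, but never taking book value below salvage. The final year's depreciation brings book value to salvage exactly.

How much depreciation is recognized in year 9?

$35,706

Depreciable base = $287,675 − $31,200 = $256,475.
Year 1: ⌊$287,675 × 150%/9⌋ = $47,945. Book value $239,730.
Year 2: ⌊$239,730 × 150%/9⌋ = $39,955. Book value $199,775.
Year 3: ⌊$199,775 × 150%/9⌋ = $33,295. Book value $166,480.
Year 4: ⌊$166,480 × 150%/9⌋ = $27,746. Book value $138,734.
Year 5: ⌊$138,734 × 150%/9⌋ = $23,122. Book value $115,612.
Year 6: ⌊$115,612 × 150%/9⌋ = $19,268. Book value $96,344.
Year 7: ⌊$96,344 × 150%/9⌋ = $16,057. Book value $80,287.
Year 8: ⌊$80,287 × 150%/9⌋ = $13,381. Book value $66,906.
Year 9 (final): $66,906 − $31,200 = $35,706. Book value $31,200.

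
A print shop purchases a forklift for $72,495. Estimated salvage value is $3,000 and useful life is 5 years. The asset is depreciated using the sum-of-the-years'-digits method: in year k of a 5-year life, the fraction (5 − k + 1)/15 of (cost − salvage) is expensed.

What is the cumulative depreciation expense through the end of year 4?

Depreciable base = $72,495 − $3,000 = $69,495.
Sum of the years' digits = 5+4+3+2+1 = 15.
Year 1: $69,495 × 5/15 = $23,165. Book value $49,330.
Year 2: $69,495 × 4/15 = $18,532. Book value $30,798.
Year 3: $69,495 × 3/15 = $13,899. Book value $16,899.
Year 4: $69,495 × 2/15 = $9,266. Book value $7,633.
Accumulated through year 4 = $72,495 − $7,633 = $64,862.

$64,862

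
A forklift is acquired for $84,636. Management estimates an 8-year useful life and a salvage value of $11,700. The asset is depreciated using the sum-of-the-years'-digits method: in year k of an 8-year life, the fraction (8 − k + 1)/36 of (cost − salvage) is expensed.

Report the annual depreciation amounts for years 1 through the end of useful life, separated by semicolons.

Depreciable base = $84,636 − $11,700 = $72,936.
Sum of the years' digits = 8+7+6+5+4+3+2+1 = 36.
Year 1: $72,936 × 8/36 = $16,208. Book value $68,428.
Year 2: $72,936 × 7/36 = $14,182. Book value $54,246.
Year 3: $72,936 × 6/36 = $12,156. Book value $42,090.
Year 4: $72,936 × 5/36 = $10,130. Book value $31,960.
Year 5: $72,936 × 4/36 = $8,104. Book value $23,856.
Year 6: $72,936 × 3/36 = $6,078. Book value $17,778.
Year 7: $72,936 × 2/36 = $4,052. Book value $13,726.
Year 8: $72,936 × 1/36 = $2,026. Book value $11,700.

$16,208; $14,182; $12,156; $10,130; $8,104; $6,078; $4,052; $2,026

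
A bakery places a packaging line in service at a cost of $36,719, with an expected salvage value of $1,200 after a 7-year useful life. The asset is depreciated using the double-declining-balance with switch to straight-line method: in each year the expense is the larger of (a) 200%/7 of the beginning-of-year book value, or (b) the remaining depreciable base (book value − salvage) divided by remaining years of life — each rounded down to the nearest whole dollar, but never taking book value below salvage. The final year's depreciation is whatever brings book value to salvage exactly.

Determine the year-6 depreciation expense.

$2,787

Depreciable base = $36,719 − $1,200 = $35,519.
Year 1: DB = ⌊$36,719 × 200%/7⌋ = $10,491; SL = ⌊$35,519/7⌋ = $5,074 → take DB $10,491. Book value $26,228.
Year 2: DB = ⌊$26,228 × 200%/7⌋ = $7,493; SL = ⌊$25,028/6⌋ = $4,171 → take DB $7,493. Book value $18,735.
Year 3: DB = ⌊$18,735 × 200%/7⌋ = $5,352; SL = ⌊$17,535/5⌋ = $3,507 → take DB $5,352. Book value $13,383.
Year 4: DB = ⌊$13,383 × 200%/7⌋ = $3,823; SL = ⌊$12,183/4⌋ = $3,045 → take DB $3,823. Book value $9,560.
Year 5: DB = ⌊$9,560 × 200%/7⌋ = $2,731; SL = ⌊$8,360/3⌋ = $2,786 → take SL $2,786. Book value $6,774.
Year 6: DB = ⌊$6,774 × 200%/7⌋ = $1,935; SL = ⌊$5,574/2⌋ = $2,787 → take SL $2,787. Book value $3,987.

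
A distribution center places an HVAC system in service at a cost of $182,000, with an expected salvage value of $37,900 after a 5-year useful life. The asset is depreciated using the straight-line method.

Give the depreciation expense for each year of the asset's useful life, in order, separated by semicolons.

$28,820; $28,820; $28,820; $28,820; $28,820

Depreciable base = $182,000 − $37,900 = $144,100.
Annual expense = $144,100 / 5 = $28,820.
End of year 1: book value $153,180.
End of year 2: book value $124,360.
End of year 3: book value $95,540.
End of year 4: book value $66,720.
End of year 5: book value $37,900.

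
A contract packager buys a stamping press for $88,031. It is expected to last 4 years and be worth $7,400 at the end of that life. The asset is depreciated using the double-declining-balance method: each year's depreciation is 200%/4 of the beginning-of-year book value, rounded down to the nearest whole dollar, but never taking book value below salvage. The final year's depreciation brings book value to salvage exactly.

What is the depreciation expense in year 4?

Depreciable base = $88,031 − $7,400 = $80,631.
Year 1: ⌊$88,031 × 200%/4⌋ = $44,015. Book value $44,016.
Year 2: ⌊$44,016 × 200%/4⌋ = $22,008. Book value $22,008.
Year 3: ⌊$22,008 × 200%/4⌋ = $11,004. Book value $11,004.
Year 4 (final): $11,004 − $7,400 = $3,604. Book value $7,400.

$3,604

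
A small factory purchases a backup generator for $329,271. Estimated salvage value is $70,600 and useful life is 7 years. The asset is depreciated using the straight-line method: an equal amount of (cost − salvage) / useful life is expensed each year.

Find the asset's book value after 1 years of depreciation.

Depreciable base = $329,271 − $70,600 = $258,671.
Annual expense = $258,671 / 7 = $36,953.
End of year 1: book value $292,318.

$292,318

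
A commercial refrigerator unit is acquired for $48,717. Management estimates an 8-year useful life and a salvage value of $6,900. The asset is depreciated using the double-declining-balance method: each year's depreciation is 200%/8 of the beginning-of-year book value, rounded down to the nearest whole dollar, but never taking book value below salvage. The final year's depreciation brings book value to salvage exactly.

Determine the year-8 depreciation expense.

$0

Depreciable base = $48,717 − $6,900 = $41,817.
Year 1: ⌊$48,717 × 200%/8⌋ = $12,179. Book value $36,538.
Year 2: ⌊$36,538 × 200%/8⌋ = $9,134. Book value $27,404.
Year 3: ⌊$27,404 × 200%/8⌋ = $6,851. Book value $20,553.
Year 4: ⌊$20,553 × 200%/8⌋ = $5,138. Book value $15,415.
Year 5: ⌊$15,415 × 200%/8⌋ = $3,853. Book value $11,562.
Year 6: ⌊$11,562 × 200%/8⌋ = $2,890. Book value $8,672.
Year 7: ⌊$8,672 × 200%/8⌋ = $2,168, capped at $1,772. Book value $6,900.
Year 8 (final): $6,900 − $6,900 = $0. Book value $6,900.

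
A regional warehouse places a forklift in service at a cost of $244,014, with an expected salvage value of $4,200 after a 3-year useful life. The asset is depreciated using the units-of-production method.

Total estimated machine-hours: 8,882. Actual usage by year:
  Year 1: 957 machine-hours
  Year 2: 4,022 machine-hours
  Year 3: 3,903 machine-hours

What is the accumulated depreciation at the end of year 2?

Depreciable base = $244,014 − $4,200 = $239,814.
Rate = $239,814 / 8,882 machine-hours = $27 per machine-hour.
Year 1: 957 × $27 = $25,839. Book value $218,175.
Year 2: 4,022 × $27 = $108,594. Book value $109,581.
Accumulated through year 2 = $244,014 − $109,581 = $134,433.

$134,433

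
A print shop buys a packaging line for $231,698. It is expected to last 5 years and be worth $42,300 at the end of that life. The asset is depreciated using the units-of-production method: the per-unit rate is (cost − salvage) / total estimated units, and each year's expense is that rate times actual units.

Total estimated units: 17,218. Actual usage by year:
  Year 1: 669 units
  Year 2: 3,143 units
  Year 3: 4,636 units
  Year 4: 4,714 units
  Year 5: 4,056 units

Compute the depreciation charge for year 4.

Depreciable base = $231,698 − $42,300 = $189,398.
Rate = $189,398 / 17,218 units = $11 per unit.
Year 1: 669 × $11 = $7,359. Book value $224,339.
Year 2: 3,143 × $11 = $34,573. Book value $189,766.
Year 3: 4,636 × $11 = $50,996. Book value $138,770.
Year 4: 4,714 × $11 = $51,854. Book value $86,916.

$51,854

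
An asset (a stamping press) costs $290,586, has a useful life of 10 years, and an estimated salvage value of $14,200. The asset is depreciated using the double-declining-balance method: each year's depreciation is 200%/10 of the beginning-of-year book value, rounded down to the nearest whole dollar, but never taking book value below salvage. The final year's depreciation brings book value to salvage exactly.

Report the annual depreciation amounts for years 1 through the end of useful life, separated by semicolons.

Depreciable base = $290,586 − $14,200 = $276,386.
Year 1: ⌊$290,586 × 200%/10⌋ = $58,117. Book value $232,469.
Year 2: ⌊$232,469 × 200%/10⌋ = $46,493. Book value $185,976.
Year 3: ⌊$185,976 × 200%/10⌋ = $37,195. Book value $148,781.
Year 4: ⌊$148,781 × 200%/10⌋ = $29,756. Book value $119,025.
Year 5: ⌊$119,025 × 200%/10⌋ = $23,805. Book value $95,220.
Year 6: ⌊$95,220 × 200%/10⌋ = $19,044. Book value $76,176.
Year 7: ⌊$76,176 × 200%/10⌋ = $15,235. Book value $60,941.
Year 8: ⌊$60,941 × 200%/10⌋ = $12,188. Book value $48,753.
Year 9: ⌊$48,753 × 200%/10⌋ = $9,750. Book value $39,003.
Year 10 (final): $39,003 − $14,200 = $24,803. Book value $14,200.

$58,117; $46,493; $37,195; $29,756; $23,805; $19,044; $15,235; $12,188; $9,750; $24,803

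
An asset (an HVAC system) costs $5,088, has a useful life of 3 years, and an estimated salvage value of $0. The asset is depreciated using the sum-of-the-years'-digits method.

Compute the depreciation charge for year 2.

$1,696

Depreciable base = $5,088 − $0 = $5,088.
Sum of the years' digits = 3+2+1 = 6.
Year 1: $5,088 × 3/6 = $2,544. Book value $2,544.
Year 2: $5,088 × 2/6 = $1,696. Book value $848.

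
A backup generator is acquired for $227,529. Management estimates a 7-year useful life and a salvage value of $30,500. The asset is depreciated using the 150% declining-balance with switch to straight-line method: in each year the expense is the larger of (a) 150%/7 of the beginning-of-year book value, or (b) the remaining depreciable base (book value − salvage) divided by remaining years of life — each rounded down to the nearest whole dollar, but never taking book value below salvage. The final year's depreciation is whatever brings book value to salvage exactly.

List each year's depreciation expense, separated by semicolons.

Depreciable base = $227,529 − $30,500 = $197,029.
Year 1: DB = ⌊$227,529 × 150%/7⌋ = $48,756; SL = ⌊$197,029/7⌋ = $28,147 → take DB $48,756. Book value $178,773.
Year 2: DB = ⌊$178,773 × 150%/7⌋ = $38,308; SL = ⌊$148,273/6⌋ = $24,712 → take DB $38,308. Book value $140,465.
Year 3: DB = ⌊$140,465 × 150%/7⌋ = $30,099; SL = ⌊$109,965/5⌋ = $21,993 → take DB $30,099. Book value $110,366.
Year 4: DB = ⌊$110,366 × 150%/7⌋ = $23,649; SL = ⌊$79,866/4⌋ = $19,966 → take DB $23,649. Book value $86,717.
Year 5: DB = ⌊$86,717 × 150%/7⌋ = $18,582; SL = ⌊$56,217/3⌋ = $18,739 → take SL $18,739. Book value $67,978.
Year 6: DB = ⌊$67,978 × 150%/7⌋ = $14,566; SL = ⌊$37,478/2⌋ = $18,739 → take SL $18,739. Book value $49,239.
Year 7 (final): $49,239 − $30,500 = $18,739. Book value $30,500.

$48,756; $38,308; $30,099; $23,649; $18,739; $18,739; $18,739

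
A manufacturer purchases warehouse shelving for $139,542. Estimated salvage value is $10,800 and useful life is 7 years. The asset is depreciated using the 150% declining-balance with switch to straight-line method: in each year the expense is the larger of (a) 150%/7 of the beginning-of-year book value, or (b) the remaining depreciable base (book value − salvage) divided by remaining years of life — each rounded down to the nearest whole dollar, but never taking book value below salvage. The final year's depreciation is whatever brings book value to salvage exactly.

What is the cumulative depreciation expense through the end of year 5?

Depreciable base = $139,542 − $10,800 = $128,742.
Year 1: DB = ⌊$139,542 × 150%/7⌋ = $29,901; SL = ⌊$128,742/7⌋ = $18,391 → take DB $29,901. Book value $109,641.
Year 2: DB = ⌊$109,641 × 150%/7⌋ = $23,494; SL = ⌊$98,841/6⌋ = $16,473 → take DB $23,494. Book value $86,147.
Year 3: DB = ⌊$86,147 × 150%/7⌋ = $18,460; SL = ⌊$75,347/5⌋ = $15,069 → take DB $18,460. Book value $67,687.
Year 4: DB = ⌊$67,687 × 150%/7⌋ = $14,504; SL = ⌊$56,887/4⌋ = $14,221 → take DB $14,504. Book value $53,183.
Year 5: DB = ⌊$53,183 × 150%/7⌋ = $11,396; SL = ⌊$42,383/3⌋ = $14,127 → take SL $14,127. Book value $39,056.
Accumulated through year 5 = $139,542 − $39,056 = $100,486.

$100,486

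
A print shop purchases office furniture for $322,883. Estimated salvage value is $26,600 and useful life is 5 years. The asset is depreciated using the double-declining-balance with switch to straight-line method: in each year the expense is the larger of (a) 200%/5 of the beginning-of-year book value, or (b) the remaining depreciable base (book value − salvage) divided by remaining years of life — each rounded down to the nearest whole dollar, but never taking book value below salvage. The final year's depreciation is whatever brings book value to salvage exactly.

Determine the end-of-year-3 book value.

$69,743

Depreciable base = $322,883 − $26,600 = $296,283.
Year 1: DB = ⌊$322,883 × 200%/5⌋ = $129,153; SL = ⌊$296,283/5⌋ = $59,256 → take DB $129,153. Book value $193,730.
Year 2: DB = ⌊$193,730 × 200%/5⌋ = $77,492; SL = ⌊$167,130/4⌋ = $41,782 → take DB $77,492. Book value $116,238.
Year 3: DB = ⌊$116,238 × 200%/5⌋ = $46,495; SL = ⌊$89,638/3⌋ = $29,879 → take DB $46,495. Book value $69,743.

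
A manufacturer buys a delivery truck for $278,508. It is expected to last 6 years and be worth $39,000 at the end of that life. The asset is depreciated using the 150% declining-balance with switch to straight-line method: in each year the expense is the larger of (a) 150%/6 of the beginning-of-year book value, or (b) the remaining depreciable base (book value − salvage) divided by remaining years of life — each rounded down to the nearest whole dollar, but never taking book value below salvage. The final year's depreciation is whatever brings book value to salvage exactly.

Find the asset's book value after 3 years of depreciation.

$117,496

Depreciable base = $278,508 − $39,000 = $239,508.
Year 1: DB = ⌊$278,508 × 150%/6⌋ = $69,627; SL = ⌊$239,508/6⌋ = $39,918 → take DB $69,627. Book value $208,881.
Year 2: DB = ⌊$208,881 × 150%/6⌋ = $52,220; SL = ⌊$169,881/5⌋ = $33,976 → take DB $52,220. Book value $156,661.
Year 3: DB = ⌊$156,661 × 150%/6⌋ = $39,165; SL = ⌊$117,661/4⌋ = $29,415 → take DB $39,165. Book value $117,496.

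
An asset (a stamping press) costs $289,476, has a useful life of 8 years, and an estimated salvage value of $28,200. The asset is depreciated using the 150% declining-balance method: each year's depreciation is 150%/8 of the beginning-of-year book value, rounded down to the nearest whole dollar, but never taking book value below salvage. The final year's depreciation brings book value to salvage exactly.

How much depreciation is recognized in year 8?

$39,469

Depreciable base = $289,476 − $28,200 = $261,276.
Year 1: ⌊$289,476 × 150%/8⌋ = $54,276. Book value $235,200.
Year 2: ⌊$235,200 × 150%/8⌋ = $44,100. Book value $191,100.
Year 3: ⌊$191,100 × 150%/8⌋ = $35,831. Book value $155,269.
Year 4: ⌊$155,269 × 150%/8⌋ = $29,112. Book value $126,157.
Year 5: ⌊$126,157 × 150%/8⌋ = $23,654. Book value $102,503.
Year 6: ⌊$102,503 × 150%/8⌋ = $19,219. Book value $83,284.
Year 7: ⌊$83,284 × 150%/8⌋ = $15,615. Book value $67,669.
Year 8 (final): $67,669 − $28,200 = $39,469. Book value $28,200.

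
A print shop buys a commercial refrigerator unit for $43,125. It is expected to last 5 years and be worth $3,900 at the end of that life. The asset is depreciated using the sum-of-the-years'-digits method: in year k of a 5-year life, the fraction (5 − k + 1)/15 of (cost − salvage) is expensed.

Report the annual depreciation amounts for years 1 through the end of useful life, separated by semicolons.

Depreciable base = $43,125 − $3,900 = $39,225.
Sum of the years' digits = 5+4+3+2+1 = 15.
Year 1: $39,225 × 5/15 = $13,075. Book value $30,050.
Year 2: $39,225 × 4/15 = $10,460. Book value $19,590.
Year 3: $39,225 × 3/15 = $7,845. Book value $11,745.
Year 4: $39,225 × 2/15 = $5,230. Book value $6,515.
Year 5: $39,225 × 1/15 = $2,615. Book value $3,900.

$13,075; $10,460; $7,845; $5,230; $2,615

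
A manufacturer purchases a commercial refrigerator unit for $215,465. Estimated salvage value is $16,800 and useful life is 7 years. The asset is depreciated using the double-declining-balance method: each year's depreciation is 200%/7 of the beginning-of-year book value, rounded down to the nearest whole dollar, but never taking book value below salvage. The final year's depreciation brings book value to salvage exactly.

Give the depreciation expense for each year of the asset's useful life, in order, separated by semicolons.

Depreciable base = $215,465 − $16,800 = $198,665.
Year 1: ⌊$215,465 × 200%/7⌋ = $61,561. Book value $153,904.
Year 2: ⌊$153,904 × 200%/7⌋ = $43,972. Book value $109,932.
Year 3: ⌊$109,932 × 200%/7⌋ = $31,409. Book value $78,523.
Year 4: ⌊$78,523 × 200%/7⌋ = $22,435. Book value $56,088.
Year 5: ⌊$56,088 × 200%/7⌋ = $16,025. Book value $40,063.
Year 6: ⌊$40,063 × 200%/7⌋ = $11,446. Book value $28,617.
Year 7 (final): $28,617 − $16,800 = $11,817. Book value $16,800.

$61,561; $43,972; $31,409; $22,435; $16,025; $11,446; $11,817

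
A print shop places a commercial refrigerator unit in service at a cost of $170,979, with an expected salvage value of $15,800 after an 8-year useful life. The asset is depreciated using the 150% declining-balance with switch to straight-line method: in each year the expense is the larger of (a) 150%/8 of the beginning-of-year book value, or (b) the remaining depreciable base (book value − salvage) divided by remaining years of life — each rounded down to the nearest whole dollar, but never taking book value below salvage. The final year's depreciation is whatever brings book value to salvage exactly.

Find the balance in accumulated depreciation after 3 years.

Depreciable base = $170,979 − $15,800 = $155,179.
Year 1: DB = ⌊$170,979 × 150%/8⌋ = $32,058; SL = ⌊$155,179/8⌋ = $19,397 → take DB $32,058. Book value $138,921.
Year 2: DB = ⌊$138,921 × 150%/8⌋ = $26,047; SL = ⌊$123,121/7⌋ = $17,588 → take DB $26,047. Book value $112,874.
Year 3: DB = ⌊$112,874 × 150%/8⌋ = $21,163; SL = ⌊$97,074/6⌋ = $16,179 → take DB $21,163. Book value $91,711.
Accumulated through year 3 = $170,979 − $91,711 = $79,268.

$79,268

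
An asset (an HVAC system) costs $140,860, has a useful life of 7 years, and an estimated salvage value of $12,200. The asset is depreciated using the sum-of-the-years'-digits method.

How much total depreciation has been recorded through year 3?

$82,710

Depreciable base = $140,860 − $12,200 = $128,660.
Sum of the years' digits = 7+6+5+4+3+2+1 = 28.
Year 1: $128,660 × 7/28 = $32,165. Book value $108,695.
Year 2: $128,660 × 6/28 = $27,570. Book value $81,125.
Year 3: $128,660 × 5/28 = $22,975. Book value $58,150.
Accumulated through year 3 = $140,860 − $58,150 = $82,710.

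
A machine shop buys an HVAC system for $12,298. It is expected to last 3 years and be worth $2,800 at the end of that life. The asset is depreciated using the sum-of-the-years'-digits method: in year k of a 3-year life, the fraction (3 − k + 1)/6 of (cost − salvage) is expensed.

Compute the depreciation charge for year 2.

Depreciable base = $12,298 − $2,800 = $9,498.
Sum of the years' digits = 3+2+1 = 6.
Year 1: $9,498 × 3/6 = $4,749. Book value $7,549.
Year 2: $9,498 × 2/6 = $3,166. Book value $4,383.

$3,166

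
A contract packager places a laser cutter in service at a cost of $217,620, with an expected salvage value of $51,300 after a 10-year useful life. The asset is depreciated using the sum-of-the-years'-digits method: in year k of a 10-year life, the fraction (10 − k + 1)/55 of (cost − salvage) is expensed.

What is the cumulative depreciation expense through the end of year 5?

Depreciable base = $217,620 − $51,300 = $166,320.
Sum of the years' digits = 10+9+8+7+6+5+4+3+2+1 = 55.
Year 1: $166,320 × 10/55 = $30,240. Book value $187,380.
Year 2: $166,320 × 9/55 = $27,216. Book value $160,164.
Year 3: $166,320 × 8/55 = $24,192. Book value $135,972.
Year 4: $166,320 × 7/55 = $21,168. Book value $114,804.
Year 5: $166,320 × 6/55 = $18,144. Book value $96,660.
Accumulated through year 5 = $217,620 − $96,660 = $120,960.

$120,960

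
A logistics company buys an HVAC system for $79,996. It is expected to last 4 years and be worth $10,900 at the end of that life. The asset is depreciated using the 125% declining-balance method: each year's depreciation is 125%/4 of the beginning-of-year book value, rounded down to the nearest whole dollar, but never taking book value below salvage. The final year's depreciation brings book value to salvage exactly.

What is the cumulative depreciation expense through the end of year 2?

$42,184

Depreciable base = $79,996 − $10,900 = $69,096.
Year 1: ⌊$79,996 × 125%/4⌋ = $24,998. Book value $54,998.
Year 2: ⌊$54,998 × 125%/4⌋ = $17,186. Book value $37,812.
Accumulated through year 2 = $79,996 − $37,812 = $42,184.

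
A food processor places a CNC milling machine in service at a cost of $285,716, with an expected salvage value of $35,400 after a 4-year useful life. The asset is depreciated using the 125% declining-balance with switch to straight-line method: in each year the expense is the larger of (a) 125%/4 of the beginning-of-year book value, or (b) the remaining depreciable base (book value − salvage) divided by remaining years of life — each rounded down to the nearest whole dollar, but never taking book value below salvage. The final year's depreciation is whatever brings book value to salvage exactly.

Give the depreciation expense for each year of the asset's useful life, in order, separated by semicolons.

Depreciable base = $285,716 − $35,400 = $250,316.
Year 1: DB = ⌊$285,716 × 125%/4⌋ = $89,286; SL = ⌊$250,316/4⌋ = $62,579 → take DB $89,286. Book value $196,430.
Year 2: DB = ⌊$196,430 × 125%/4⌋ = $61,384; SL = ⌊$161,030/3⌋ = $53,676 → take DB $61,384. Book value $135,046.
Year 3: DB = ⌊$135,046 × 125%/4⌋ = $42,201; SL = ⌊$99,646/2⌋ = $49,823 → take SL $49,823. Book value $85,223.
Year 4 (final): $85,223 − $35,400 = $49,823. Book value $35,400.

$89,286; $61,384; $49,823; $49,823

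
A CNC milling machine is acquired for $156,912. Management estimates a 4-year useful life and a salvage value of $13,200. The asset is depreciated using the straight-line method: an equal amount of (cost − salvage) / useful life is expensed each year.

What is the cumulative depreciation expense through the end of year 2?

Depreciable base = $156,912 − $13,200 = $143,712.
Annual expense = $143,712 / 4 = $35,928.
End of year 1: book value $120,984.
End of year 2: book value $85,056.
Accumulated through year 2 = $156,912 − $85,056 = $71,856.

$71,856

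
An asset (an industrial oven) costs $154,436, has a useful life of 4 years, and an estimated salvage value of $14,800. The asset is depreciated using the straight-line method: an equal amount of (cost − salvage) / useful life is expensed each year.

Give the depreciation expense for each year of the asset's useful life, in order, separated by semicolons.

$34,909; $34,909; $34,909; $34,909

Depreciable base = $154,436 − $14,800 = $139,636.
Annual expense = $139,636 / 4 = $34,909.
End of year 1: book value $119,527.
End of year 2: book value $84,618.
End of year 3: book value $49,709.
End of year 4: book value $14,800.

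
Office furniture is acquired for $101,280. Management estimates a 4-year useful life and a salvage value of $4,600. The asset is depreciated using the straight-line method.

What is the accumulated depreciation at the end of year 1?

Depreciable base = $101,280 − $4,600 = $96,680.
Annual expense = $96,680 / 4 = $24,170.
End of year 1: book value $77,110.
Accumulated through year 1 = $101,280 − $77,110 = $24,170.

$24,170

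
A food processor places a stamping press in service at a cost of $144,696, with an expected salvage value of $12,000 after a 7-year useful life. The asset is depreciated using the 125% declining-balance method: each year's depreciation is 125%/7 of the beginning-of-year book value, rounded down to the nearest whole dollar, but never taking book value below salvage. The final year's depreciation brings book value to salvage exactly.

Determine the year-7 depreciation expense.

$32,452

Depreciable base = $144,696 − $12,000 = $132,696.
Year 1: ⌊$144,696 × 125%/7⌋ = $25,838. Book value $118,858.
Year 2: ⌊$118,858 × 125%/7⌋ = $21,224. Book value $97,634.
Year 3: ⌊$97,634 × 125%/7⌋ = $17,434. Book value $80,200.
Year 4: ⌊$80,200 × 125%/7⌋ = $14,321. Book value $65,879.
Year 5: ⌊$65,879 × 125%/7⌋ = $11,764. Book value $54,115.
Year 6: ⌊$54,115 × 125%/7⌋ = $9,663. Book value $44,452.
Year 7 (final): $44,452 − $12,000 = $32,452. Book value $12,000.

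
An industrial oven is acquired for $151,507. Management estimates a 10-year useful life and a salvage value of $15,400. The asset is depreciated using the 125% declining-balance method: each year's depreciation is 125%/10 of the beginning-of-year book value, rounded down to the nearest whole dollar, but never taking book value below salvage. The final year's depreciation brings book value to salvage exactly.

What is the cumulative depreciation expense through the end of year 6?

$83,509

Depreciable base = $151,507 − $15,400 = $136,107.
Year 1: ⌊$151,507 × 125%/10⌋ = $18,938. Book value $132,569.
Year 2: ⌊$132,569 × 125%/10⌋ = $16,571. Book value $115,998.
Year 3: ⌊$115,998 × 125%/10⌋ = $14,499. Book value $101,499.
Year 4: ⌊$101,499 × 125%/10⌋ = $12,687. Book value $88,812.
Year 5: ⌊$88,812 × 125%/10⌋ = $11,101. Book value $77,711.
Year 6: ⌊$77,711 × 125%/10⌋ = $9,713. Book value $67,998.
Accumulated through year 6 = $151,507 − $67,998 = $83,509.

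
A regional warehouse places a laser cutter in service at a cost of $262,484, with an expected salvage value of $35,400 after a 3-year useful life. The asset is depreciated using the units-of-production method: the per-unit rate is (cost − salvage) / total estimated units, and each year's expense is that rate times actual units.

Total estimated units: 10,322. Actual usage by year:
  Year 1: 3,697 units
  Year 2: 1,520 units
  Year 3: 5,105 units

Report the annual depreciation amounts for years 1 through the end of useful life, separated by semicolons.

Depreciable base = $262,484 − $35,400 = $227,084.
Rate = $227,084 / 10,322 units = $22 per unit.
Year 1: 3,697 × $22 = $81,334. Book value $181,150.
Year 2: 1,520 × $22 = $33,440. Book value $147,710.
Year 3: 5,105 × $22 = $112,310. Book value $35,400.

$81,334; $33,440; $112,310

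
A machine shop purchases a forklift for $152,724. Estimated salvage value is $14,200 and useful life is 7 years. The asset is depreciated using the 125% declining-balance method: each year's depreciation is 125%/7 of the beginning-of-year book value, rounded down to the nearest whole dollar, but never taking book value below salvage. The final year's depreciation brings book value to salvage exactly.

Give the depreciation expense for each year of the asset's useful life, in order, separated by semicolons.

Depreciable base = $152,724 − $14,200 = $138,524.
Year 1: ⌊$152,724 × 125%/7⌋ = $27,272. Book value $125,452.
Year 2: ⌊$125,452 × 125%/7⌋ = $22,402. Book value $103,050.
Year 3: ⌊$103,050 × 125%/7⌋ = $18,401. Book value $84,649.
Year 4: ⌊$84,649 × 125%/7⌋ = $15,115. Book value $69,534.
Year 5: ⌊$69,534 × 125%/7⌋ = $12,416. Book value $57,118.
Year 6: ⌊$57,118 × 125%/7⌋ = $10,199. Book value $46,919.
Year 7 (final): $46,919 − $14,200 = $32,719. Book value $14,200.

$27,272; $22,402; $18,401; $15,115; $12,416; $10,199; $32,719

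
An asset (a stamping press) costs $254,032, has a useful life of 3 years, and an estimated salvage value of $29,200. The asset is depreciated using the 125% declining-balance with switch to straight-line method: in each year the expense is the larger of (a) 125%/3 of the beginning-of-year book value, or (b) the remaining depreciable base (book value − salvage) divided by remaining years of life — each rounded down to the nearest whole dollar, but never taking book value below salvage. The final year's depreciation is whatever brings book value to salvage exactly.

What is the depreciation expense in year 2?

$61,744

Depreciable base = $254,032 − $29,200 = $224,832.
Year 1: DB = ⌊$254,032 × 125%/3⌋ = $105,846; SL = ⌊$224,832/3⌋ = $74,944 → take DB $105,846. Book value $148,186.
Year 2: DB = ⌊$148,186 × 125%/3⌋ = $61,744; SL = ⌊$118,986/2⌋ = $59,493 → take DB $61,744. Book value $86,442.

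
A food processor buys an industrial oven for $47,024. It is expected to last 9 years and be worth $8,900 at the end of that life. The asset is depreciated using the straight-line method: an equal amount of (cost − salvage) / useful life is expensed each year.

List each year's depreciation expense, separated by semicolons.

$4,236; $4,236; $4,236; $4,236; $4,236; $4,236; $4,236; $4,236; $4,236

Depreciable base = $47,024 − $8,900 = $38,124.
Annual expense = $38,124 / 9 = $4,236.
End of year 1: book value $42,788.
End of year 2: book value $38,552.
End of year 3: book value $34,316.
End of year 4: book value $30,080.
End of year 5: book value $25,844.
End of year 6: book value $21,608.
End of year 7: book value $17,372.
End of year 8: book value $13,136.
End of year 9: book value $8,900.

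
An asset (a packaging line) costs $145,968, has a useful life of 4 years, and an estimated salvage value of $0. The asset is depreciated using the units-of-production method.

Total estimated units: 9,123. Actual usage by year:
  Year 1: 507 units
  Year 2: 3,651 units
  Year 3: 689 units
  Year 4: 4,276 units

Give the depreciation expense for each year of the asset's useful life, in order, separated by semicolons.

Depreciable base = $145,968 − $0 = $145,968.
Rate = $145,968 / 9,123 units = $16 per unit.
Year 1: 507 × $16 = $8,112. Book value $137,856.
Year 2: 3,651 × $16 = $58,416. Book value $79,440.
Year 3: 689 × $16 = $11,024. Book value $68,416.
Year 4: 4,276 × $16 = $68,416. Book value $0.

$8,112; $58,416; $11,024; $68,416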